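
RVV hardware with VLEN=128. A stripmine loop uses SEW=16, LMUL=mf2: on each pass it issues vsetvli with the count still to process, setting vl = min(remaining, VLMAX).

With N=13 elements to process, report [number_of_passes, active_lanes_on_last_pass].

VLMAX = VLEN×LMUL/SEW = 128×1/2/16 = 4
N=13: ⌈13/4⌉ = 4 iters; last vl = 13 − 3×4 = 1

[iterations, last_vl] = [4, 1]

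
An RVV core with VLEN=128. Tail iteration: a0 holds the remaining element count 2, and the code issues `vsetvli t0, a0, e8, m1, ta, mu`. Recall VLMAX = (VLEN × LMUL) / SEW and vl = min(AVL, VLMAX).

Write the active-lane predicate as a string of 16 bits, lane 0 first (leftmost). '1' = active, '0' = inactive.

VLMAX = VLEN×LMUL/SEW = 128×1/8 = 16
AVL=2 ≤ VLMAX=16, so vl = 2
bits (lane 0 leftmost): 1100000000000000

predicate = 1100000000000000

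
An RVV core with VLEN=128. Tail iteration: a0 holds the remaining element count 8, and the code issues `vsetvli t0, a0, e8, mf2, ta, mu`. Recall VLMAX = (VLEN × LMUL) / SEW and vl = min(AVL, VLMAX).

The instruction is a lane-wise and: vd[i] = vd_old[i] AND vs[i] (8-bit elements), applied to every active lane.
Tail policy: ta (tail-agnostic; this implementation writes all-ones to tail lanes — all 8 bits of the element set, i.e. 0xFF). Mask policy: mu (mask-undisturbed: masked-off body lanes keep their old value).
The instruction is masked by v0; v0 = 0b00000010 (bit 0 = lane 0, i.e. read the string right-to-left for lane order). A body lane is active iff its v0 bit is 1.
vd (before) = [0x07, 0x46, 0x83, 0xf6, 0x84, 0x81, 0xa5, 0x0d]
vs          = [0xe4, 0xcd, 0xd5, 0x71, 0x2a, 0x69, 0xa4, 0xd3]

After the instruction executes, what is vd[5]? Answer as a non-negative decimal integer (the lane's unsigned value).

vd[5] = 129

VLMAX = (128 × 1/2) / 8 = 8 lanes
vl = min(AVL, VLMAX) = min(8, 8) = 8
[0] mask-off/keep = 0x07
[1] and(0x46,0xcd) = 0x44
[2] mask-off/keep = 0x83
[3] mask-off/keep = 0xf6
[4] mask-off/keep = 0x84
[5] mask-off/keep = 0x81
[6] mask-off/keep = 0xa5
[7] mask-off/keep = 0x0d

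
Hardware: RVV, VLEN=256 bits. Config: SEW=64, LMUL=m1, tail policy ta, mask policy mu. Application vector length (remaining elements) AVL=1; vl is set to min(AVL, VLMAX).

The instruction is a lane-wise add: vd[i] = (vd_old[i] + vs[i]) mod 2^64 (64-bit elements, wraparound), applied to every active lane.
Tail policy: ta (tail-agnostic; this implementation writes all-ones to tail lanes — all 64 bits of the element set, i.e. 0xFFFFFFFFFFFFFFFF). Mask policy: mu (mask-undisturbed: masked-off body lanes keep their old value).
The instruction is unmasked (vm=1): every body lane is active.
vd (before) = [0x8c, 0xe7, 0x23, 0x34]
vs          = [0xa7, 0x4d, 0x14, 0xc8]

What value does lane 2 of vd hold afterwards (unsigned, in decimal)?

VLMAX = VLEN×LMUL/SEW = 256×1/64 = 4
vl ← min(1, 4) = 1
lane  0: add(0x8c,0xa7) ⇒ 0x133
lane  1: tail/ones ⇒ 0xffffffffffffffff
lane  2: tail/ones ⇒ 0xffffffffffffffff
lane  3: tail/ones ⇒ 0xffffffffffffffff

vd[2] = 18446744073709551615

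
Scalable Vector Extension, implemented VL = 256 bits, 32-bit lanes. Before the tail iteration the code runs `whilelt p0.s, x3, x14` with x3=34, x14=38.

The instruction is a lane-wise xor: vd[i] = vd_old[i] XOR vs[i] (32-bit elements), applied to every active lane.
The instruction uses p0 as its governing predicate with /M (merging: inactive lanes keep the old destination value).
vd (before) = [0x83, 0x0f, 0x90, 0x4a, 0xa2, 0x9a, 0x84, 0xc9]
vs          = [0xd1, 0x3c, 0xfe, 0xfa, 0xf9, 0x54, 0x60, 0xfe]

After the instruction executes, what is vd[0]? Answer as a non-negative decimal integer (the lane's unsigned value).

register lanes = 256/32 = 8
p0[j] = (34+j < 38); true for j=0..3 → 4 lanes set
lane  0: xor(0x83,0xd1) ⇒ 0x52
lane  1: xor(0x0f,0x3c) ⇒ 0x33
lane  2: xor(0x90,0xfe) ⇒ 0x6e
lane  3: xor(0x4a,0xfa) ⇒ 0xb0
lane  4: tail/keep ⇒ 0xa2
lane  5: tail/keep ⇒ 0x9a
lane  6: tail/keep ⇒ 0x84
lane  7: tail/keep ⇒ 0xc9

vd[0] = 82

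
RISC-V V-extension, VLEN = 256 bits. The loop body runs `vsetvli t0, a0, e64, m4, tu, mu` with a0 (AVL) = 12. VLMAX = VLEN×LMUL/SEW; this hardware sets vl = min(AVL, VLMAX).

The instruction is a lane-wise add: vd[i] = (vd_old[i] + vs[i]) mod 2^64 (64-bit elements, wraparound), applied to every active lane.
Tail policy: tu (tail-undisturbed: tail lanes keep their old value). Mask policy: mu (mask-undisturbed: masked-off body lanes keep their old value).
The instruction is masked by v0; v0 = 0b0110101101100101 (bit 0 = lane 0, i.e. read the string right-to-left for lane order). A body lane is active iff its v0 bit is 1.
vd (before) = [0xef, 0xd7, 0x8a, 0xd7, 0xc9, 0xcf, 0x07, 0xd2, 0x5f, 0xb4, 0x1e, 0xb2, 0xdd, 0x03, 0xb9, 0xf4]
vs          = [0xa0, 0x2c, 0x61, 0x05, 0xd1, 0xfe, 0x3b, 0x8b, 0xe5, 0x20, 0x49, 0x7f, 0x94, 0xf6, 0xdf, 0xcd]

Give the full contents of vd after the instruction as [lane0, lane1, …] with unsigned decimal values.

VLMAX = (256 × 4) / 64 = 16 lanes
vl ← min(12, 16) = 12
  i=0: add(0xef,0xa0) → 399
  i=1: mask-off/keep → 215
  i=2: add(0x8a,0x61) → 235
  i=3: mask-off/keep → 215
  i=4: mask-off/keep → 201
  i=5: add(0xcf,0xfe) → 461
  i=6: add(0x07,0x3b) → 66
  i=7: mask-off/keep → 210
  i=8: add(0x5f,0xe5) → 324
  i=9: add(0xb4,0x20) → 212
  i=10: mask-off/keep → 30
  i=11: add(0xb2,0x7f) → 305
  i=12: tail/keep → 221
  i=13: tail/keep → 3
  i=14: tail/keep → 185
  i=15: tail/keep → 244

vd = [399, 215, 235, 215, 201, 461, 66, 210, 324, 212, 30, 305, 221, 3, 185, 244]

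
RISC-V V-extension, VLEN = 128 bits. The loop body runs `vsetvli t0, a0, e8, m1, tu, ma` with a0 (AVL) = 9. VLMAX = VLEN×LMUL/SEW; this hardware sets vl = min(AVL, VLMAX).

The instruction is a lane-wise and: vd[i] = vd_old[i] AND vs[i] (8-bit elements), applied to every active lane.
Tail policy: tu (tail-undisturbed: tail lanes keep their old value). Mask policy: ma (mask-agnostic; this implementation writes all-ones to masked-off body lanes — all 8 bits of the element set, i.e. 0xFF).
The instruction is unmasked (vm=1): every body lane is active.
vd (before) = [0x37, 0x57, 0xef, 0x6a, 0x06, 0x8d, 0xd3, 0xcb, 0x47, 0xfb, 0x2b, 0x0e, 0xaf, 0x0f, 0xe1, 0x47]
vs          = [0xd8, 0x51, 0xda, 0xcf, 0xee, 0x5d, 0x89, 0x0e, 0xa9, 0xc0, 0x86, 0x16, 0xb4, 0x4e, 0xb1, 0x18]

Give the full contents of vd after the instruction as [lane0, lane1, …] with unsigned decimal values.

VLMAX = (128 × 1) / 8 = 16 lanes
vl ← min(9, 16) = 9
vd[0] and(0x37,0xd8) -> 0x10
vd[1] and(0x57,0x51) -> 0x51
vd[2] and(0xef,0xda) -> 0xca
vd[3] and(0x6a,0xcf) -> 0x4a
vd[4] and(0x06,0xee) -> 0x06
vd[5] and(0x8d,0x5d) -> 0x0d
vd[6] and(0xd3,0x89) -> 0x81
vd[7] and(0xcb,0x0e) -> 0x0a
vd[8] and(0x47,0xa9) -> 0x01
vd[9] tail/keep -> 0xfb
vd[10] tail/keep -> 0x2b
vd[11] tail/keep -> 0x0e
vd[12] tail/keep -> 0xaf
vd[13] tail/keep -> 0x0f
vd[14] tail/keep -> 0xe1
vd[15] tail/keep -> 0x47

vd = [16, 81, 202, 74, 6, 13, 129, 10, 1, 251, 43, 14, 175, 15, 225, 71]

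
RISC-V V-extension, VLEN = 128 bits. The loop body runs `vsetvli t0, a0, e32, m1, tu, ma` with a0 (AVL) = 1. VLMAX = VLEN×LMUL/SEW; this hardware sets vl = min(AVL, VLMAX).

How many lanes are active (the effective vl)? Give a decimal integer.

vl = 1

VLMAX = (128 × 1) / 32 = 4 lanes
AVL=1 ≤ VLMAX=4, so vl = 1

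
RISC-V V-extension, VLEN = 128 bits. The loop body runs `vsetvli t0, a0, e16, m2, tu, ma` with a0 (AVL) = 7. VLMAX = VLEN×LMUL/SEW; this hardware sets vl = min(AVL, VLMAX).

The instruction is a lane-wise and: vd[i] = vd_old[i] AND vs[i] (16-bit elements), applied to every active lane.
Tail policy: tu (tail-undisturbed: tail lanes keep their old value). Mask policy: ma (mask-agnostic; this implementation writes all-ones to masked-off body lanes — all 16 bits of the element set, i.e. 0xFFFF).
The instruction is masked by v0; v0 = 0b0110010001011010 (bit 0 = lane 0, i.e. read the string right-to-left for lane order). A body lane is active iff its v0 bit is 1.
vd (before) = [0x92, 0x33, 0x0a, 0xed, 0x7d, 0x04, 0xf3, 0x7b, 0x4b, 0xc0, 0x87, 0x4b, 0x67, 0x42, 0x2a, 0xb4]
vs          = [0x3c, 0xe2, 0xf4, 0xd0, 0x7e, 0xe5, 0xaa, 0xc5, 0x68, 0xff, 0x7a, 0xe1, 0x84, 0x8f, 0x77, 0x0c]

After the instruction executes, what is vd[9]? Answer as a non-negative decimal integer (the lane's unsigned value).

vd[9] = 192

VLMAX = (128 × 2) / 16 = 16 lanes
AVL=7 ≤ VLMAX=16, so vl = 7
vd[0] mask-off/ones -> 0xffff
vd[1] and(0x33,0xe2) -> 0x22
vd[2] mask-off/ones -> 0xffff
vd[3] and(0xed,0xd0) -> 0xc0
vd[4] and(0x7d,0x7e) -> 0x7c
vd[5] mask-off/ones -> 0xffff
vd[6] and(0xf3,0xaa) -> 0xa2
vd[7] tail/keep -> 0x7b
vd[8] tail/keep -> 0x4b
vd[9] tail/keep -> 0xc0
vd[10] tail/keep -> 0x87
vd[11] tail/keep -> 0x4b
vd[12] tail/keep -> 0x67
vd[13] tail/keep -> 0x42
vd[14] tail/keep -> 0x2a
vd[15] tail/keep -> 0xb4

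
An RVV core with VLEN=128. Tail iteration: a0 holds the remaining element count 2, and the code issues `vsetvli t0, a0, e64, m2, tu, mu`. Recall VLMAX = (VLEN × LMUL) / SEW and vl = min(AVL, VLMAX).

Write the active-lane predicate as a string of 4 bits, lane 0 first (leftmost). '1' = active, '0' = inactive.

VLMAX = (128 × 2) / 64 = 4 lanes
AVL=2 ≤ VLMAX=4, so vl = 2
bits (lane 0 leftmost): 1100

predicate = 1100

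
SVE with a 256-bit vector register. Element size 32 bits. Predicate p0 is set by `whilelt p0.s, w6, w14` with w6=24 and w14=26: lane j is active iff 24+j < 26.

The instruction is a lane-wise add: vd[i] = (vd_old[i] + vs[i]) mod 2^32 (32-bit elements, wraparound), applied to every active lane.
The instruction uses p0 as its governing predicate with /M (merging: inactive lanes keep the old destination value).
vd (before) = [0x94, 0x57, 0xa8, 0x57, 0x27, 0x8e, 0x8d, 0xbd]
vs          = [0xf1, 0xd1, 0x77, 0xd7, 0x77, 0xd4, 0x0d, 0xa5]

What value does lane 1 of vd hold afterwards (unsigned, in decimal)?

vd[1] = 296

lane count: 256 div 32 = 8
whilelt: lane j active iff 24+j < 26 → j < 2 → 2 active
lane  0: add(0x94,0xf1) ⇒ 0x185
lane  1: add(0x57,0xd1) ⇒ 0x128
lane  2: tail/keep ⇒ 0xa8
lane  3: tail/keep ⇒ 0x57
lane  4: tail/keep ⇒ 0x27
lane  5: tail/keep ⇒ 0x8e
lane  6: tail/keep ⇒ 0x8d
lane  7: tail/keep ⇒ 0xbd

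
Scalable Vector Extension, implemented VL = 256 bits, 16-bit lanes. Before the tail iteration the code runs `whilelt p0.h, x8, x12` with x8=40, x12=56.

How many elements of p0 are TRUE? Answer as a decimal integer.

lane count: 256 div 16 = 16
whilelt: lane j active iff 40+j < 56 → j < 16 → 16 active

vl = 16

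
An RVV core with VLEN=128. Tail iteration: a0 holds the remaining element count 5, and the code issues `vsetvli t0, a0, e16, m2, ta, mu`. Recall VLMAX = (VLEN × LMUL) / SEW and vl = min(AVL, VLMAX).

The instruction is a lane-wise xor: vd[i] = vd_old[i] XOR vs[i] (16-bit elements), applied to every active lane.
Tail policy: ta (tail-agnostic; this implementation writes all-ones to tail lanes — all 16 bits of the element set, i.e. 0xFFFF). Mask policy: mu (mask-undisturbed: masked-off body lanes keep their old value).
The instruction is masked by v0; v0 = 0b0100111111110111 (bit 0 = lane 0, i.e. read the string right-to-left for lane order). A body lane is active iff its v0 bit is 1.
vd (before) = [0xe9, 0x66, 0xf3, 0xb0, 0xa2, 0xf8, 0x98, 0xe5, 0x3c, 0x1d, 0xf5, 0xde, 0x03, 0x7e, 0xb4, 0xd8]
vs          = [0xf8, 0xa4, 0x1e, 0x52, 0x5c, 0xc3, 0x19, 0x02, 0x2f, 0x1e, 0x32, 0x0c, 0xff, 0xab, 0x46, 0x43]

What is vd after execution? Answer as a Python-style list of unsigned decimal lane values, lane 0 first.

VLMAX = VLEN×LMUL/SEW = 128×2/16 = 16
vl = min(AVL, VLMAX) = min(5, 16) = 5
  i=0: xor(0xe9,0xf8) → 17
  i=1: xor(0x66,0xa4) → 194
  i=2: xor(0xf3,0x1e) → 237
  i=3: mask-off/keep → 176
  i=4: xor(0xa2,0x5c) → 254
  i=5: tail/ones → 65535
  i=6: tail/ones → 65535
  i=7: tail/ones → 65535
  i=8: tail/ones → 65535
  i=9: tail/ones → 65535
  i=10: tail/ones → 65535
  i=11: tail/ones → 65535
  i=12: tail/ones → 65535
  i=13: tail/ones → 65535
  i=14: tail/ones → 65535
  i=15: tail/ones → 65535

vd = [17, 194, 237, 176, 254, 65535, 65535, 65535, 65535, 65535, 65535, 65535, 65535, 65535, 65535, 65535]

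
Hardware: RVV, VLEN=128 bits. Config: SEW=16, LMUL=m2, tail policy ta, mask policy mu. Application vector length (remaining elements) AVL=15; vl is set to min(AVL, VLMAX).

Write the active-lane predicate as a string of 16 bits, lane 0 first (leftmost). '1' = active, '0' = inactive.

predicate = 1111111111111110

VLMAX = (128 × 2) / 16 = 16 lanes
vl ← min(15, 16) = 15
bits (lane 0 leftmost): 1111111111111110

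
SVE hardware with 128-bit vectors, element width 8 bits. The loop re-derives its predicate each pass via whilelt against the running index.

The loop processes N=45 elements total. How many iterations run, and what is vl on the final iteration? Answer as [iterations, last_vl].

[iterations, last_vl] = [3, 13]

lane count: 128 div 8 = 16
iterations = ceil(45/16) = 3; final-pass vl = 13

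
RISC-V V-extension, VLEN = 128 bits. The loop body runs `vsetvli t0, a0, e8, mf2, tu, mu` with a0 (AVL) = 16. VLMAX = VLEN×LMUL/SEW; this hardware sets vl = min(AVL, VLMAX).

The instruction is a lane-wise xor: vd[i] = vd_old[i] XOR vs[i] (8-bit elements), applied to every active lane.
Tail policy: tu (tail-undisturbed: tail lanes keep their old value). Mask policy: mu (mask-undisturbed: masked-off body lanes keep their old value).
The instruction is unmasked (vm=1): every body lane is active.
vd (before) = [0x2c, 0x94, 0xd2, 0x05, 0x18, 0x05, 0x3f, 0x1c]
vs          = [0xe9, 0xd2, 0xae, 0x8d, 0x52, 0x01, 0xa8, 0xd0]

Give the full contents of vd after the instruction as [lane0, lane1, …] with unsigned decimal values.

vd = [197, 70, 124, 136, 74, 4, 151, 204]

lanes per group: 128·1/2/8 = 8
vl = min(AVL, VLMAX) = min(16, 8) = 8
[0] xor(0x2c,0xe9) = 0xc5
[1] xor(0x94,0xd2) = 0x46
[2] xor(0xd2,0xae) = 0x7c
[3] xor(0x05,0x8d) = 0x88
[4] xor(0x18,0x52) = 0x4a
[5] xor(0x05,0x01) = 0x04
[6] xor(0x3f,0xa8) = 0x97
[7] xor(0x1c,0xd0) = 0xcc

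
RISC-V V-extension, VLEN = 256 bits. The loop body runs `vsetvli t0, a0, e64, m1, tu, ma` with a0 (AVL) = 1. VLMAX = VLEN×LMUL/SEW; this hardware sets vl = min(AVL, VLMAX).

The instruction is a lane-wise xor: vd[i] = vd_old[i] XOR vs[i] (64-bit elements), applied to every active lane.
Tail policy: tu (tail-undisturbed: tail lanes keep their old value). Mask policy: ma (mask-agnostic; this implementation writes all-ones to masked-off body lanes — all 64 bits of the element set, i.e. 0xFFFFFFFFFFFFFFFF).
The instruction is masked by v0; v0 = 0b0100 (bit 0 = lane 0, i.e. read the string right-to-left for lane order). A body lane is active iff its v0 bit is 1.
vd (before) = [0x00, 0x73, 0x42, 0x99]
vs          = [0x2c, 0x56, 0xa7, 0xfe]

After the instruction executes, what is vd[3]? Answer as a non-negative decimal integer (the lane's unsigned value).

vd[3] = 153

VLMAX = (256 × 1) / 64 = 4 lanes
AVL=1 ≤ VLMAX=4, so vl = 1
[0] mask-off/ones = 0xffffffffffffffff
[1] tail/keep = 0x73
[2] tail/keep = 0x42
[3] tail/keep = 0x99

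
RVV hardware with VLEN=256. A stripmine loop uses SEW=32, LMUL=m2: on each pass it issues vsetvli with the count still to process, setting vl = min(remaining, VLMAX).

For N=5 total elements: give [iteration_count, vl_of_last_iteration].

[iterations, last_vl] = [1, 5]

lanes per group: 256·2/32 = 16
5 elements at 16/iter → 1 passes, remainder 5 on the last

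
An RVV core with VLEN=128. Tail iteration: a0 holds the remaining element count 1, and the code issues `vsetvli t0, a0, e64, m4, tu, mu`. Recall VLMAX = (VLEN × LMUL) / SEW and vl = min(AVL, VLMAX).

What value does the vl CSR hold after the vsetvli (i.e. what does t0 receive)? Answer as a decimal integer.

vl = 1

VLMAX = (128 × 4) / 64 = 8 lanes
vl ← min(1, 8) = 1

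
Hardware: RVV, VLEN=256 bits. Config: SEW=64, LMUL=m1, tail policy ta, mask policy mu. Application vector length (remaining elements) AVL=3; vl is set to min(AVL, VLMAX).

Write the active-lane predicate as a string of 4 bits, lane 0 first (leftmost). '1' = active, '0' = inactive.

VLMAX = (256 × 1) / 64 = 4 lanes
vl ← min(3, 4) = 3
bits (lane 0 leftmost): 1110

predicate = 1110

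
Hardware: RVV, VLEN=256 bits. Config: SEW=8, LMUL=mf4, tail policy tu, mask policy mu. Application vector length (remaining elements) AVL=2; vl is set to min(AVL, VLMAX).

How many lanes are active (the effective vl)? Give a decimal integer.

vl = 2

lanes per group: 256·1/4/8 = 8
vl ← min(2, 8) = 2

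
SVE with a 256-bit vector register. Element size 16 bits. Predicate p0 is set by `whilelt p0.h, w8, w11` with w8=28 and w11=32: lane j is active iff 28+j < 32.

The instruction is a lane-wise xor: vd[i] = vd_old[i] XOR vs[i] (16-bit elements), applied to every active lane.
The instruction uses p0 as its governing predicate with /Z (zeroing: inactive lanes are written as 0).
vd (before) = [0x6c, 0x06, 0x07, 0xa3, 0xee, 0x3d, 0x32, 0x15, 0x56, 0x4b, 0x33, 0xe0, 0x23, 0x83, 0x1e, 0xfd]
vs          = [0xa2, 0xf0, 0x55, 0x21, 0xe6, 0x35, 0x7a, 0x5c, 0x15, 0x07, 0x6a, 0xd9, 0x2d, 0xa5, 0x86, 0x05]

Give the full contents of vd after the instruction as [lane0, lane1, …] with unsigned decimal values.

vd = [206, 246, 82, 130, 0, 0, 0, 0, 0, 0, 0, 0, 0, 0, 0, 0]

register lanes = 256/16 = 16
p0[j] = (28+j < 32); true for j=0..3 → 4 lanes set
lane  0: xor(0x6c,0xa2) ⇒ 0xce
lane  1: xor(0x06,0xf0) ⇒ 0xf6
lane  2: xor(0x07,0x55) ⇒ 0x52
lane  3: xor(0xa3,0x21) ⇒ 0x82
lane  4: tail/zero ⇒ 0x00
lane  5: tail/zero ⇒ 0x00
lane  6: tail/zero ⇒ 0x00
lane  7: tail/zero ⇒ 0x00
lane  8: tail/zero ⇒ 0x00
lane  9: tail/zero ⇒ 0x00
lane 10: tail/zero ⇒ 0x00
lane 11: tail/zero ⇒ 0x00
lane 12: tail/zero ⇒ 0x00
lane 13: tail/zero ⇒ 0x00
lane 14: tail/zero ⇒ 0x00
lane 15: tail/zero ⇒ 0x00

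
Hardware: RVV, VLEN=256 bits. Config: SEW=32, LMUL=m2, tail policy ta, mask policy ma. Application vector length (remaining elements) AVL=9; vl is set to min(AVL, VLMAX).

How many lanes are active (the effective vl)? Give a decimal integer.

VLMAX = VLEN×LMUL/SEW = 256×2/32 = 16
vl = min(AVL, VLMAX) = min(9, 16) = 9

vl = 9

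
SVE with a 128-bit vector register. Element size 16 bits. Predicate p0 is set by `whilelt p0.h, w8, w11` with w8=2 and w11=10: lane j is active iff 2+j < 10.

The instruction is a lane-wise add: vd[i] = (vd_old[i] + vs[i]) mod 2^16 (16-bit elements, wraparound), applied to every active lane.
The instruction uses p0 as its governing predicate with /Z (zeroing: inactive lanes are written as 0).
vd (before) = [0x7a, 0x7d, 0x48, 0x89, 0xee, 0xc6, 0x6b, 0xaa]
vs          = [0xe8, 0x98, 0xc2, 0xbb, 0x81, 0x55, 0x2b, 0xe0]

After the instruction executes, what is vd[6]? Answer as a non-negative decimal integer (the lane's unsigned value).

lane count: 128 div 16 = 8
whilelt: lane j active iff 2+j < 10 → j < 8 → 8 active
[0] add(0x7a,0xe8) = 0x162
[1] add(0x7d,0x98) = 0x115
[2] add(0x48,0xc2) = 0x10a
[3] add(0x89,0xbb) = 0x144
[4] add(0xee,0x81) = 0x16f
[5] add(0xc6,0x55) = 0x11b
[6] add(0x6b,0x2b) = 0x96
[7] add(0xaa,0xe0) = 0x18a

vd[6] = 150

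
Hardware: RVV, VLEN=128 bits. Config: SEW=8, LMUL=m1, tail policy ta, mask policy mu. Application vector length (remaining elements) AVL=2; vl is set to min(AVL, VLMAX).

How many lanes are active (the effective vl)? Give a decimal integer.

lanes per group: 128·1/8 = 16
vl ← min(2, 16) = 2

vl = 2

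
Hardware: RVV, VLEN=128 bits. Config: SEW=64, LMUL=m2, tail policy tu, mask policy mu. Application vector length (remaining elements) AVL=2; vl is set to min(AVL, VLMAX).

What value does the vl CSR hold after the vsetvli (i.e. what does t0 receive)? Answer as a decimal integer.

VLMAX = VLEN×LMUL/SEW = 128×2/64 = 4
vl ← min(2, 4) = 2

vl = 2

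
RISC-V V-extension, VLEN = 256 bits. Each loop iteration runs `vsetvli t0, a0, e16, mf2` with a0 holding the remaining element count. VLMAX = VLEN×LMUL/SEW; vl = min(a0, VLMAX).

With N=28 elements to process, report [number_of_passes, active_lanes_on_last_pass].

lanes per group: 256·1/2/16 = 8
iterations = ceil(28/8) = 4; final-pass vl = 4

[iterations, last_vl] = [4, 4]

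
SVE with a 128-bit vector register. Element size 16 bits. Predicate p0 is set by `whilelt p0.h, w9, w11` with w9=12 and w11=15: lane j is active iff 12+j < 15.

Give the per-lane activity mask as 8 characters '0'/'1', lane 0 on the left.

register lanes = 128/16 = 8
whilelt: lane j active iff 12+j < 15 → j < 3 → 3 active
bits (lane 0 leftmost): 11100000

predicate = 11100000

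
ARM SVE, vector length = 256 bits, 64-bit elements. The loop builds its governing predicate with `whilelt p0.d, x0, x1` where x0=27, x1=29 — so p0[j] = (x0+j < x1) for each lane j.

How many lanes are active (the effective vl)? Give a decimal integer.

vl = 2

lane count: 256 div 64 = 4
whilelt: lane j active iff 27+j < 29 → j < 2 → 2 active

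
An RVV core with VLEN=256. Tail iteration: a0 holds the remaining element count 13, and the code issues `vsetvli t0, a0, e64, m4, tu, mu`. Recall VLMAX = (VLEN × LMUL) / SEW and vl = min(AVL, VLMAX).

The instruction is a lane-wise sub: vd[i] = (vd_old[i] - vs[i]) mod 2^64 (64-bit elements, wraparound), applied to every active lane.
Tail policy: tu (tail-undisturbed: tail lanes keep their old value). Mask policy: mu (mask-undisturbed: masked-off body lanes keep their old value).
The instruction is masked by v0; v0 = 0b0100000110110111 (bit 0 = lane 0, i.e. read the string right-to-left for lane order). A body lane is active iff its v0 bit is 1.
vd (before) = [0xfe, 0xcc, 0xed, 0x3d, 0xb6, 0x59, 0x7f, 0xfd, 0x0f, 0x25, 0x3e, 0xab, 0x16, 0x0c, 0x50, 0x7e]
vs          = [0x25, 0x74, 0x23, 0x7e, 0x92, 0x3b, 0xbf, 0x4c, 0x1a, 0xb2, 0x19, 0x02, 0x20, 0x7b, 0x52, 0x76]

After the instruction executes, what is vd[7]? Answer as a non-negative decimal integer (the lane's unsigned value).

vd[7] = 177

VLMAX = (256 × 4) / 64 = 16 lanes
AVL=13 ≤ VLMAX=16, so vl = 13
  i=0: sub(0xfe,0x25) → 217
  i=1: sub(0xcc,0x74) → 88
  i=2: sub(0xed,0x23) → 202
  i=3: mask-off/keep → 61
  i=4: sub(0xb6,0x92) → 36
  i=5: sub(0x59,0x3b) → 30
  i=6: mask-off/keep → 127
  i=7: sub(0xfd,0x4c) → 177
  i=8: sub(0x0f,0x1a) → 18446744073709551605
  i=9: mask-off/keep → 37
  i=10: mask-off/keep → 62
  i=11: mask-off/keep → 171
  i=12: mask-off/keep → 22
  i=13: tail/keep → 12
  i=14: tail/keep → 80
  i=15: tail/keep → 126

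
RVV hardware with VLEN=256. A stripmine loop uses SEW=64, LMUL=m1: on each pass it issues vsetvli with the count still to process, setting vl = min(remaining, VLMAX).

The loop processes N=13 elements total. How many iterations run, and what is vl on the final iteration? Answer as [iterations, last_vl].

lanes per group: 256·1/64 = 4
iterations = ceil(13/4) = 4; final-pass vl = 1

[iterations, last_vl] = [4, 1]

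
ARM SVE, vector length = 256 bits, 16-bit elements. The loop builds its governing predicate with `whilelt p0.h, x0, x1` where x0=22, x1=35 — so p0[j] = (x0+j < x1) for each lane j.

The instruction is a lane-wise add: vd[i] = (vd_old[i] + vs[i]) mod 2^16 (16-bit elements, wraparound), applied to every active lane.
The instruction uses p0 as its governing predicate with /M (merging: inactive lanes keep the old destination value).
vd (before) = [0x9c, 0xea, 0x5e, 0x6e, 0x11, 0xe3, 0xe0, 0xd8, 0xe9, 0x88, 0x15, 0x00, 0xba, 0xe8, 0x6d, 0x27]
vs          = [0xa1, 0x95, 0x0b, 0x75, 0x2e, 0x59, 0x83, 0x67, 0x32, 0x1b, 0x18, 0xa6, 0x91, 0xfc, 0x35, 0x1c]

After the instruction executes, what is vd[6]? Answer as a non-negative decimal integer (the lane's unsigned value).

256-bit reg / 16-bit elem → 16 lanes
whilelt: lane j active iff 22+j < 35 → j < 13 → 13 active
[0] add(0x9c,0xa1) = 0x13d
[1] add(0xea,0x95) = 0x17f
[2] add(0x5e,0x0b) = 0x69
[3] add(0x6e,0x75) = 0xe3
[4] add(0x11,0x2e) = 0x3f
[5] add(0xe3,0x59) = 0x13c
[6] add(0xe0,0x83) = 0x163
[7] add(0xd8,0x67) = 0x13f
[8] add(0xe9,0x32) = 0x11b
[9] add(0x88,0x1b) = 0xa3
[10] add(0x15,0x18) = 0x2d
[11] add(0x00,0xa6) = 0xa6
[12] add(0xba,0x91) = 0x14b
[13] tail/keep = 0xe8
[14] tail/keep = 0x6d
[15] tail/keep = 0x27

vd[6] = 355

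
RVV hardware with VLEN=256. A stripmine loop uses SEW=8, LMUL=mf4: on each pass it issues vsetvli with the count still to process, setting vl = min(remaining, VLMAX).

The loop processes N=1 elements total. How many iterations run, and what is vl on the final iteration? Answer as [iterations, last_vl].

[iterations, last_vl] = [1, 1]

lanes per group: 256·1/4/8 = 8
iterations = ceil(1/8) = 1; final-pass vl = 1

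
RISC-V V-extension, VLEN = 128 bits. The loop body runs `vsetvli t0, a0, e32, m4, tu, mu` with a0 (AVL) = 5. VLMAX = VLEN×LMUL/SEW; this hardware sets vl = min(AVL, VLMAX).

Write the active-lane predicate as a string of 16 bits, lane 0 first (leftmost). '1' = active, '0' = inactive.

predicate = 1111100000000000

VLMAX = VLEN×LMUL/SEW = 128×4/32 = 16
vl ← min(5, 16) = 5
bits (lane 0 leftmost): 1111100000000000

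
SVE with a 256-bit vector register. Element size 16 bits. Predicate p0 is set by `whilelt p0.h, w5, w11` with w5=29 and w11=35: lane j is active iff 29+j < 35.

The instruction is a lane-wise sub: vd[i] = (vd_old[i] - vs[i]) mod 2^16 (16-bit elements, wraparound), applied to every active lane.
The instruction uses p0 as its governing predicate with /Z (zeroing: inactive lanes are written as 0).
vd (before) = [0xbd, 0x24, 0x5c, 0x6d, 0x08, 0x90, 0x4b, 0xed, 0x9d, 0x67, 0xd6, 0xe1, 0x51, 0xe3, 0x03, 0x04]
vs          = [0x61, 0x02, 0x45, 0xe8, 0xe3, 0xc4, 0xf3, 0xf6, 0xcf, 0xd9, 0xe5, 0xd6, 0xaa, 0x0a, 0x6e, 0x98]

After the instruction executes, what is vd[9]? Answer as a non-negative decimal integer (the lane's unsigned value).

vd[9] = 0

register lanes = 256/16 = 16
p0[j] = (29+j < 35); true for j=0..5 → 6 lanes set
  i=0: sub(0xbd,0x61) → 92
  i=1: sub(0x24,0x02) → 34
  i=2: sub(0x5c,0x45) → 23
  i=3: sub(0x6d,0xe8) → 65413
  i=4: sub(0x08,0xe3) → 65317
  i=5: sub(0x90,0xc4) → 65484
  i=6: tail/zero → 0
  i=7: tail/zero → 0
  i=8: tail/zero → 0
  i=9: tail/zero → 0
  i=10: tail/zero → 0
  i=11: tail/zero → 0
  i=12: tail/zero → 0
  i=13: tail/zero → 0
  i=14: tail/zero → 0
  i=15: tail/zero → 0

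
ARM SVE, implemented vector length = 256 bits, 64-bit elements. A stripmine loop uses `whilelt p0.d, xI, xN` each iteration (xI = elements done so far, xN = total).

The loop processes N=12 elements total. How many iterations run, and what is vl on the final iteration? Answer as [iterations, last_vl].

[iterations, last_vl] = [3, 4]

register lanes = 256/64 = 4
N=12: ⌈12/4⌉ = 3 iters; last vl = 12 − 2×4 = 4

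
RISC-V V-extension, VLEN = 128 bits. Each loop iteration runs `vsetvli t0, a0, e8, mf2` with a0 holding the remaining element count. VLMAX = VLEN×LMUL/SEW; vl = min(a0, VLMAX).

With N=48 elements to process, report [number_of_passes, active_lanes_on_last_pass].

VLMAX = (128 × 1/2) / 8 = 8 lanes
N=48: ⌈48/8⌉ = 6 iters; last vl = 48 − 5×8 = 8

[iterations, last_vl] = [6, 8]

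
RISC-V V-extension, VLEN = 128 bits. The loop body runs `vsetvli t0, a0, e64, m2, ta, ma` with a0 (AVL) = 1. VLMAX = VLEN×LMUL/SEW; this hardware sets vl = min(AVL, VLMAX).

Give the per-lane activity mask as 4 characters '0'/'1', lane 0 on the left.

predicate = 1000

VLMAX = VLEN×LMUL/SEW = 128×2/64 = 4
AVL=1 ≤ VLMAX=4, so vl = 1
bits (lane 0 leftmost): 1000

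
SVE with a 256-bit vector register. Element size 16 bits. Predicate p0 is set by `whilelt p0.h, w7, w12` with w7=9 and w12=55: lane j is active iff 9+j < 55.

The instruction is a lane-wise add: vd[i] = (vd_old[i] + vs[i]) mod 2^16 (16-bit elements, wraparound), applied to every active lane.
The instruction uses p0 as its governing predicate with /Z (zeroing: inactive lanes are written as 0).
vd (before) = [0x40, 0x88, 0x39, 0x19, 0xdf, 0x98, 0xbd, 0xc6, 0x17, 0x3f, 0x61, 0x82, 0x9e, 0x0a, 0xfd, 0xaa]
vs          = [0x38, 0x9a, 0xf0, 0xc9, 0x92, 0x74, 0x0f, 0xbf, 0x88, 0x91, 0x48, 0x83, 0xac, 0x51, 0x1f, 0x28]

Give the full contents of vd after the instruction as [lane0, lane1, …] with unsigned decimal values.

vd = [120, 290, 297, 226, 369, 268, 204, 389, 159, 208, 169, 261, 330, 91, 284, 210]

256-bit reg / 16-bit elem → 16 lanes
whilelt: lane j active iff 9+j < 55 → j < 46 → 16 active
[0] add(0x40,0x38) = 0x78
[1] add(0x88,0x9a) = 0x122
[2] add(0x39,0xf0) = 0x129
[3] add(0x19,0xc9) = 0xe2
[4] add(0xdf,0x92) = 0x171
[5] add(0x98,0x74) = 0x10c
[6] add(0xbd,0x0f) = 0xcc
[7] add(0xc6,0xbf) = 0x185
[8] add(0x17,0x88) = 0x9f
[9] add(0x3f,0x91) = 0xd0
[10] add(0x61,0x48) = 0xa9
[11] add(0x82,0x83) = 0x105
[12] add(0x9e,0xac) = 0x14a
[13] add(0x0a,0x51) = 0x5b
[14] add(0xfd,0x1f) = 0x11c
[15] add(0xaa,0x28) = 0xd2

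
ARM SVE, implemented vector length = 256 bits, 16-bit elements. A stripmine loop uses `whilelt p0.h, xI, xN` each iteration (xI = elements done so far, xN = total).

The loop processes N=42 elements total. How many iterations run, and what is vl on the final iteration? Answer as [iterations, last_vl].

register lanes = 256/16 = 16
42 elements at 16/iter → 3 passes, remainder 10 on the last

[iterations, last_vl] = [3, 10]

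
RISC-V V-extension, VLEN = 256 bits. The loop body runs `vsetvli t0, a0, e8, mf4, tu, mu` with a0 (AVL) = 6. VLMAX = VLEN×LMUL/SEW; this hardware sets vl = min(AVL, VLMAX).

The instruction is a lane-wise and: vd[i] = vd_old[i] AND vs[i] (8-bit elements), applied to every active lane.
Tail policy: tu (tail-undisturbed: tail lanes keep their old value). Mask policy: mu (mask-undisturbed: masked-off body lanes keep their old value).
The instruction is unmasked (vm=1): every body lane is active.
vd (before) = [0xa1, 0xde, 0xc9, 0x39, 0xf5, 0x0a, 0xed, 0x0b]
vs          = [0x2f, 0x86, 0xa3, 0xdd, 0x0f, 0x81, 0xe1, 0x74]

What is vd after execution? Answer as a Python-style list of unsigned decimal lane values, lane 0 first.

lanes per group: 256·1/4/8 = 8
AVL=6 ≤ VLMAX=8, so vl = 6
  i=0: and(0xa1,0x2f) → 33
  i=1: and(0xde,0x86) → 134
  i=2: and(0xc9,0xa3) → 129
  i=3: and(0x39,0xdd) → 25
  i=4: and(0xf5,0x0f) → 5
  i=5: and(0x0a,0x81) → 0
  i=6: tail/keep → 237
  i=7: tail/keep → 11

vd = [33, 134, 129, 25, 5, 0, 237, 11]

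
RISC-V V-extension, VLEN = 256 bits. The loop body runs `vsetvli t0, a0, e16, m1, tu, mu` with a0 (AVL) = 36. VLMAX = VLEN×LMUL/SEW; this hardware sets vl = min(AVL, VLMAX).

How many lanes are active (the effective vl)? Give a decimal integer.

VLMAX = VLEN×LMUL/SEW = 256×1/16 = 16
AVL=36 > VLMAX=16, so vl = 16

vl = 16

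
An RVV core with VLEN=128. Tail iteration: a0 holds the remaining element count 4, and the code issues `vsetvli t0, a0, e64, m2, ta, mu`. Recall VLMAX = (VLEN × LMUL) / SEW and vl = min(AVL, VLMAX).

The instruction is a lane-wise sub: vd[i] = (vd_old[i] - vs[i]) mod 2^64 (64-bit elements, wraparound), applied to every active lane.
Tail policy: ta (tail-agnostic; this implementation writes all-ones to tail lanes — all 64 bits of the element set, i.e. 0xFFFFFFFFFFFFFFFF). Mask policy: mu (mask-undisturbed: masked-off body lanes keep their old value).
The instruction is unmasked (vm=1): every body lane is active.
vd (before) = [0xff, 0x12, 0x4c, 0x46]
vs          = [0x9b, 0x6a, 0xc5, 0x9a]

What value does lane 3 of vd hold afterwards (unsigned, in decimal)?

lanes per group: 128·2/64 = 4
AVL=4 ≤ VLMAX=4, so vl = 4
  i=0: sub(0xff,0x9b) → 100
  i=1: sub(0x12,0x6a) → 18446744073709551528
  i=2: sub(0x4c,0xc5) → 18446744073709551495
  i=3: sub(0x46,0x9a) → 18446744073709551532

vd[3] = 18446744073709551532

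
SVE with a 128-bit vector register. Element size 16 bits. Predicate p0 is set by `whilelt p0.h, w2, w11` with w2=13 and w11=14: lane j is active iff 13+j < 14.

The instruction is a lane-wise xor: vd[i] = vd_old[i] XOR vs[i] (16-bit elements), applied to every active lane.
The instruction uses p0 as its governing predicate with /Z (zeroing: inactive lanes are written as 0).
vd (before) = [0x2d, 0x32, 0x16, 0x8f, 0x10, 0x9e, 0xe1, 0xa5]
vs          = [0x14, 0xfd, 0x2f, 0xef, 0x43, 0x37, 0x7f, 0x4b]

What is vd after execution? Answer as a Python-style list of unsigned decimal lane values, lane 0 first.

vd = [57, 0, 0, 0, 0, 0, 0, 0]

lane count: 128 div 16 = 8
active while 13+j < 14, i.e. j ∈ [0,1) capped at 8 ⇒ 1
lane  0: xor(0x2d,0x14) ⇒ 0x39
lane  1: tail/zero ⇒ 0x00
lane  2: tail/zero ⇒ 0x00
lane  3: tail/zero ⇒ 0x00
lane  4: tail/zero ⇒ 0x00
lane  5: tail/zero ⇒ 0x00
lane  6: tail/zero ⇒ 0x00
lane  7: tail/zero ⇒ 0x00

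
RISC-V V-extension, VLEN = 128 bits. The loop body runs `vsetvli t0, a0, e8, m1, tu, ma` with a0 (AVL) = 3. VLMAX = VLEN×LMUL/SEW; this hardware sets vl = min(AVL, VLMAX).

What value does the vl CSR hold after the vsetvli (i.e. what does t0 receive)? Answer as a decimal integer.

VLMAX = VLEN×LMUL/SEW = 128×1/8 = 16
vl = min(AVL, VLMAX) = min(3, 16) = 3

vl = 3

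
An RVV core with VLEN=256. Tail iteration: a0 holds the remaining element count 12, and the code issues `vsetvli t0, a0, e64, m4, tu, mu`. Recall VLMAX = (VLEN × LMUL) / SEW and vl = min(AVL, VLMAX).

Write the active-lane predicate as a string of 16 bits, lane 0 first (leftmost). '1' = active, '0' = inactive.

predicate = 1111111111110000

VLMAX = (256 × 4) / 64 = 16 lanes
AVL=12 ≤ VLMAX=16, so vl = 12
bits (lane 0 leftmost): 1111111111110000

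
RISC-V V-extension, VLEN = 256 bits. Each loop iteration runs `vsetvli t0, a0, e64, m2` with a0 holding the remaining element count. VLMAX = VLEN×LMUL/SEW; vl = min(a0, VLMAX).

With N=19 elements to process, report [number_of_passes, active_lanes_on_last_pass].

lanes per group: 256·2/64 = 8
N=19: ⌈19/8⌉ = 3 iters; last vl = 19 − 2×8 = 3

[iterations, last_vl] = [3, 3]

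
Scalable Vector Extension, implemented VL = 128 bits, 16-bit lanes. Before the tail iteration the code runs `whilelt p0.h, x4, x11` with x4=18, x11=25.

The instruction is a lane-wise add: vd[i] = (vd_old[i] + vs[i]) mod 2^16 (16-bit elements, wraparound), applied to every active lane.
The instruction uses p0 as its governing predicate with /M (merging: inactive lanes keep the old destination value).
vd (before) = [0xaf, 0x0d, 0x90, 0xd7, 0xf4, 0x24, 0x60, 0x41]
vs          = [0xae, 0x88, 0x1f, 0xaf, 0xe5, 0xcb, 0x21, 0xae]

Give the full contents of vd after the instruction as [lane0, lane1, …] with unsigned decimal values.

vd = [349, 149, 175, 390, 473, 239, 129, 65]

128-bit reg / 16-bit elem → 8 lanes
active while 18+j < 25, i.e. j ∈ [0,7) capped at 8 ⇒ 7
lane  0: add(0xaf,0xae) ⇒ 0x15d
lane  1: add(0x0d,0x88) ⇒ 0x95
lane  2: add(0x90,0x1f) ⇒ 0xaf
lane  3: add(0xd7,0xaf) ⇒ 0x186
lane  4: add(0xf4,0xe5) ⇒ 0x1d9
lane  5: add(0x24,0xcb) ⇒ 0xef
lane  6: add(0x60,0x21) ⇒ 0x81
lane  7: tail/keep ⇒ 0x41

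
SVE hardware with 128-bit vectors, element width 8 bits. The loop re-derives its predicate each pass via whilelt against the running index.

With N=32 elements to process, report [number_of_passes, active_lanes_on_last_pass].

lane count: 128 div 8 = 16
N=32: ⌈32/16⌉ = 2 iters; last vl = 32 − 1×16 = 16

[iterations, last_vl] = [2, 16]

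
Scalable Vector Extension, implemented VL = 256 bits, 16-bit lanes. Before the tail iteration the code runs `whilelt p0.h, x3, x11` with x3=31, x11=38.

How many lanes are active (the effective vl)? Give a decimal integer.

lane count: 256 div 16 = 16
active while 31+j < 38, i.e. j ∈ [0,7) capped at 16 ⇒ 7

vl = 7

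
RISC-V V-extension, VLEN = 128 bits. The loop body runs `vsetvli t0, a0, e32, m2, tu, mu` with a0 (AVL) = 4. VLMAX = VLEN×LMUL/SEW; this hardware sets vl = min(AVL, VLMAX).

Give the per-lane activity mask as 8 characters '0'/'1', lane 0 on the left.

predicate = 11110000

VLMAX = (128 × 2) / 32 = 8 lanes
vl ← min(4, 8) = 4
bits (lane 0 leftmost): 11110000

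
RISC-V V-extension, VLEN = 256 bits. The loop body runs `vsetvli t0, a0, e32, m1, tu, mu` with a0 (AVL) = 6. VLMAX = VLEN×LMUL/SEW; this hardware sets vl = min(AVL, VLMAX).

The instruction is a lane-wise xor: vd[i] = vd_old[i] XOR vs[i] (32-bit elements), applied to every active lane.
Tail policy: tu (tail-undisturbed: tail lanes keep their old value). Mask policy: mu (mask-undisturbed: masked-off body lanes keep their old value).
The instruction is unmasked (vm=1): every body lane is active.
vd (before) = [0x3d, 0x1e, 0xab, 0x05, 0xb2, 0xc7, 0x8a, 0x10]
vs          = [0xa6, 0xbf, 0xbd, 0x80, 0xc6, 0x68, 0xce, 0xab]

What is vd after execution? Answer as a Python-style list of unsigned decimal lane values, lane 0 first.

vd = [155, 161, 22, 133, 116, 175, 138, 16]

lanes per group: 256·1/32 = 8
AVL=6 ≤ VLMAX=8, so vl = 6
vd[0] xor(0x3d,0xa6) -> 0x9b
vd[1] xor(0x1e,0xbf) -> 0xa1
vd[2] xor(0xab,0xbd) -> 0x16
vd[3] xor(0x05,0x80) -> 0x85
vd[4] xor(0xb2,0xc6) -> 0x74
vd[5] xor(0xc7,0x68) -> 0xaf
vd[6] tail/keep -> 0x8a
vd[7] tail/keep -> 0x10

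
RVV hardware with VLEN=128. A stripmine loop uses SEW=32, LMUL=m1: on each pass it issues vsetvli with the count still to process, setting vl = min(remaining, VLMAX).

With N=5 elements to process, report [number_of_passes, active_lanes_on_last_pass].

[iterations, last_vl] = [2, 1]

VLMAX = (128 × 1) / 32 = 4 lanes
N=5: ⌈5/4⌉ = 2 iters; last vl = 5 − 1×4 = 1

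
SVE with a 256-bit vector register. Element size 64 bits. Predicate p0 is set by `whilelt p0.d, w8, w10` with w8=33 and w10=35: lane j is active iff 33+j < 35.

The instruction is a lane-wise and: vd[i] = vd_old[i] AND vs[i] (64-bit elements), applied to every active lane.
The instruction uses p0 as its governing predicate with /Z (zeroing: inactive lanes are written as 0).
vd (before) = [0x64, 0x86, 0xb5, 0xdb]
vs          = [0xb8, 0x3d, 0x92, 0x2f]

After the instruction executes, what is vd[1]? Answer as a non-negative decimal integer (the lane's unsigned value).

register lanes = 256/64 = 4
active while 33+j < 35, i.e. j ∈ [0,2) capped at 4 ⇒ 2
  i=0: and(0x64,0xb8) → 32
  i=1: and(0x86,0x3d) → 4
  i=2: tail/zero → 0
  i=3: tail/zero → 0

vd[1] = 4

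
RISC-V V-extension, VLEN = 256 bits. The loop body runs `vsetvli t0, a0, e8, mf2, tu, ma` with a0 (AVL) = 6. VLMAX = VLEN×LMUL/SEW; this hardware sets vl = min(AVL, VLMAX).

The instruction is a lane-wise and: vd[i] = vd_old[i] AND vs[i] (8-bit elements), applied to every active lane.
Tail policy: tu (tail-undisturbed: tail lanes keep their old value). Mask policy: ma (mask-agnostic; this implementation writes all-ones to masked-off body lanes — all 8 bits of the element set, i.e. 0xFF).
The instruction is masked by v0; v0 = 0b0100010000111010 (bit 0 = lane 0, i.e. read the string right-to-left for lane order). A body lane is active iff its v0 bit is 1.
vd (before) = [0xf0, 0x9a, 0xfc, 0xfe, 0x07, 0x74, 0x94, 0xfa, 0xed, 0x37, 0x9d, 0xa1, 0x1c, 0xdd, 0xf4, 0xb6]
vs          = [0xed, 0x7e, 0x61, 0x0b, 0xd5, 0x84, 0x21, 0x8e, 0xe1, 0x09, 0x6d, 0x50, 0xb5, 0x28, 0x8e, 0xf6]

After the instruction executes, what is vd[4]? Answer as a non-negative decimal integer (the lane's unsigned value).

lanes per group: 256·1/2/8 = 16
vl = min(AVL, VLMAX) = min(6, 16) = 6
[0] mask-off/ones = 0xff
[1] and(0x9a,0x7e) = 0x1a
[2] mask-off/ones = 0xff
[3] and(0xfe,0x0b) = 0x0a
[4] and(0x07,0xd5) = 0x05
[5] and(0x74,0x84) = 0x04
[6] tail/keep = 0x94
[7] tail/keep = 0xfa
[8] tail/keep = 0xed
[9] tail/keep = 0x37
[10] tail/keep = 0x9d
[11] tail/keep = 0xa1
[12] tail/keep = 0x1c
[13] tail/keep = 0xdd
[14] tail/keep = 0xf4
[15] tail/keep = 0xb6

vd[4] = 5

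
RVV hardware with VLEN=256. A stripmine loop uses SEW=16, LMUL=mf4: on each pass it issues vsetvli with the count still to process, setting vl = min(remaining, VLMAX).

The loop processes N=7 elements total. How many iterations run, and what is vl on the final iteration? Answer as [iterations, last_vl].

lanes per group: 256·1/4/16 = 4
iterations = ceil(7/4) = 2; final-pass vl = 3

[iterations, last_vl] = [2, 3]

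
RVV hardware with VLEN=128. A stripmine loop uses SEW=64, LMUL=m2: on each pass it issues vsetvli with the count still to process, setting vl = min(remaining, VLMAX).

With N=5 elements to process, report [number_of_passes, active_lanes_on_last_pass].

VLMAX = (128 × 2) / 64 = 4 lanes
N=5: ⌈5/4⌉ = 2 iters; last vl = 5 − 1×4 = 1

[iterations, last_vl] = [2, 1]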